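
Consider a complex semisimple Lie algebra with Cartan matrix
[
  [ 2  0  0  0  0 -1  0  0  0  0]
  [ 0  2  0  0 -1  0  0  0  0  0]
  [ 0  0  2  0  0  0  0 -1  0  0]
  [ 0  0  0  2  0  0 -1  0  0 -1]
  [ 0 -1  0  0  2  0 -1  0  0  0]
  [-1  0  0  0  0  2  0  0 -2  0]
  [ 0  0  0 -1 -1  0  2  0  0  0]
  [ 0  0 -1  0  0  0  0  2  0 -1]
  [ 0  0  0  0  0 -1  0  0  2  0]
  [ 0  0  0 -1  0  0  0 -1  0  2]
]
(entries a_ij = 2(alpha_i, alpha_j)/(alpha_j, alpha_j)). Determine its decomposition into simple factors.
The diagram associated to this matrix has two connected components: the simple roots {alpha_2, alpha_3, alpha_4, alpha_5, alpha_7, alpha_8, alpha_10} form a chain of 7 nodes with single edges (A_7), and {alpha_1, alpha_6, alpha_9} form a chain of 3 nodes with a double edge at one end; the terminal node there is the unique short simple root (B_3). A semisimple Lie algebra decomposes uniquely as the direct sum of simple ideals, one per connected component of its Dynkin diagram, so g ≅ A_7 ⊕ B_3 (dimension 63 + 21 = 84).

type A_7 + type B_3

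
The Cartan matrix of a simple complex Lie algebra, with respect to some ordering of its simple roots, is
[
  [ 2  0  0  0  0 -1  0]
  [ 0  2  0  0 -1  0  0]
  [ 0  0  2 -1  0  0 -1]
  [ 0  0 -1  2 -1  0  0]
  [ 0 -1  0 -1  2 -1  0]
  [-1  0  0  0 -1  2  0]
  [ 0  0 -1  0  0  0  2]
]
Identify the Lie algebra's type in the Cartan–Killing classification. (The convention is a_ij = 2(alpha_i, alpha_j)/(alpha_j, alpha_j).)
E_7

The matrix has rank 7 with 2's on the diagonal. Reading the off-diagonal entries as Dynkin edges (a single edge where a_ij = a_ji = -1; a double or triple edge where a_ij * a_ji = 2 or 3), the diagram is a chain of 6 nodes with one extra node attached to the third node from one end (E_7). One simple-root ordering that puts it in standard form is (alpha_1, alpha_2, alpha_6, alpha_5, alpha_4, alpha_3, alpha_7). So the algebra is type E_7.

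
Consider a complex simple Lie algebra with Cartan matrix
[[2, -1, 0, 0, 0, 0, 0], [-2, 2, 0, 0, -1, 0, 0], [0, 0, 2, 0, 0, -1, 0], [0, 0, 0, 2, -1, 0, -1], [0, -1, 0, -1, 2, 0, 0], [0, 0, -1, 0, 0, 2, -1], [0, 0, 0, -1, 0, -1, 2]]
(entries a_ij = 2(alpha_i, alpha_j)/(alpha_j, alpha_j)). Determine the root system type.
The matrix has rank 7 with 2's on the diagonal. Reading the off-diagonal entries as Dynkin edges (a single edge where a_ij = a_ji = -1; a double or triple edge where a_ij * a_ji = 2 or 3), the diagram is a chain of 7 nodes with a double edge at one end; the terminal node there is the unique short simple root (B_7). One simple-root ordering that puts it in standard form is (alpha_3, alpha_6, alpha_7, alpha_4, alpha_5, alpha_2, alpha_1). So the algebra is type B_7, i.e. so(15).

B_7 (so(15))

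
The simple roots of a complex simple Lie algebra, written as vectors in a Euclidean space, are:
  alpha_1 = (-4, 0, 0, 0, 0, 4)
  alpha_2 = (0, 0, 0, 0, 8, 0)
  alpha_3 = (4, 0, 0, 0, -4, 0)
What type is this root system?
Compute the Cartan integers a_ij = 2(alpha_i, alpha_j)/(alpha_j, alpha_j); the resulting 3x3 Cartan matrix is
[[2, 0, -1], [0, 2, -2], [-1, -1, 2]].
The roots have two lengths (squared-length ratio 2:1); the short ones are alpha_{1,3}. The associated Dynkin diagram is a chain of 3 nodes with a double edge at one end; the terminal node there is the unique long simple root (C_3), so the type is C_3 (the algebra sp(6)).

C_3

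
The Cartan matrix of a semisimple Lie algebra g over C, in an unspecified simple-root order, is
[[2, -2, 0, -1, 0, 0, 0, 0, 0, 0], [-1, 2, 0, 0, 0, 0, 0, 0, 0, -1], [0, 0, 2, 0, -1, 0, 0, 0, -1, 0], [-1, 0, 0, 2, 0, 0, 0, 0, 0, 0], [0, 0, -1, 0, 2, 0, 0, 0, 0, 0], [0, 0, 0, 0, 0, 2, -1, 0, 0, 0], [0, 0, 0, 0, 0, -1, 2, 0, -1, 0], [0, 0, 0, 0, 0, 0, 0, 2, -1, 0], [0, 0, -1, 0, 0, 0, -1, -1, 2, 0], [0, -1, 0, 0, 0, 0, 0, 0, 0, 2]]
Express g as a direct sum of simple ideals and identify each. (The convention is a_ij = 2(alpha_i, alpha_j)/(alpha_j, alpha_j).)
The diagram associated to this matrix has two connected components: the simple roots {alpha_3, alpha_5, alpha_6, alpha_7, alpha_8, alpha_9} form a chain of 5 nodes with one extra node attached to the third node from one end (E_6), and {alpha_1, alpha_2, alpha_4, alpha_10} form a chain of 4 nodes with a double edge between the middle two (F_4). A semisimple Lie algebra decomposes uniquely as the direct sum of simple ideals, one per connected component of its Dynkin diagram, so g ≅ E_6 ⊕ F_4 (dimension 78 + 52 = 130).

E6 ⊕ F4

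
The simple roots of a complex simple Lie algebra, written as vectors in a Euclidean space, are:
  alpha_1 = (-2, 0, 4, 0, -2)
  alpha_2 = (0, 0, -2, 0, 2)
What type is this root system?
Compute the Cartan integers a_ij = 2(alpha_i, alpha_j)/(alpha_j, alpha_j); the resulting 2x2 Cartan matrix is
[[2, -3], [-1, 2]].
The roots have two lengths (squared-length ratio 3:1); the short ones are alpha_{2}. The associated Dynkin diagram is two nodes joined by a triple edge (G_2), so the type is G_2.

G2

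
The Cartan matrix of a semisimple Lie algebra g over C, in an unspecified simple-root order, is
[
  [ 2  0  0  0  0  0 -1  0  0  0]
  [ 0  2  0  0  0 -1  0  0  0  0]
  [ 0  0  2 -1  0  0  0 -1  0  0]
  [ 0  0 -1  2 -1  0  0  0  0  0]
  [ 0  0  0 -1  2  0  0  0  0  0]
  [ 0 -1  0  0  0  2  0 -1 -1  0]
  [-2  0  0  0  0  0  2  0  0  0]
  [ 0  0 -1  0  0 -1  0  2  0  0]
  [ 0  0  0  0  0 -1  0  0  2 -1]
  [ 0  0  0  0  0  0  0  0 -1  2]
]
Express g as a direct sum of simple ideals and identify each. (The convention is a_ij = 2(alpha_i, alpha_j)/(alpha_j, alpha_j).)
The diagram associated to this matrix has two connected components: the simple roots {alpha_1, alpha_7} form a chain of 2 nodes with a double edge at one end; the terminal node there is the unique short simple root (B_2), and {alpha_2, alpha_3, alpha_4, alpha_5, alpha_6, alpha_8, alpha_9, alpha_10} form a chain of 7 nodes with one extra node attached to the third node from one end (E_8). A semisimple Lie algebra decomposes uniquely as the direct sum of simple ideals, one per connected component of its Dynkin diagram, so g ≅ B_2 ⊕ E_8 (dimension 10 + 248 = 258).

B2 + E8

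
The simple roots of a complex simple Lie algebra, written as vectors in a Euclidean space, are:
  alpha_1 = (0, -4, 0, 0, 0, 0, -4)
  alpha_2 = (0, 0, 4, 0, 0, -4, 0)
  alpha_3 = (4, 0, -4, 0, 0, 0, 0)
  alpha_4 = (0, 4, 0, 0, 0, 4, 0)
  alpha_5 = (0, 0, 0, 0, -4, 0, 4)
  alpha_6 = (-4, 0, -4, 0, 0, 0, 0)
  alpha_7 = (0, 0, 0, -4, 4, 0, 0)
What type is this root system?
Compute the Cartan integers a_ij = 2(alpha_i, alpha_j)/(alpha_j, alpha_j); the resulting 7x7 Cartan matrix is
[[2, 0, 0, -1, -1, 0, 0], [0, 2, -1, -1, 0, -1, 0], [0, -1, 2, 0, 0, 0, 0], [-1, -1, 0, 2, 0, 0, 0], [-1, 0, 0, 0, 2, 0, -1], [0, -1, 0, 0, 0, 2, 0], [0, 0, 0, 0, -1, 0, 2]].
All simple roots have the same length, so the diagram is simply laced. The associated Dynkin diagram is a chain of 5 nodes with a fork of two nodes at one end (D_7), so the type is D_7 (the algebra so(14)).

D_7 (so(14))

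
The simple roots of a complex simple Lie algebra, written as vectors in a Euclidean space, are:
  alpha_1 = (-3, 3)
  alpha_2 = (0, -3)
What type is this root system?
Compute the Cartan integers a_ij = 2(alpha_i, alpha_j)/(alpha_j, alpha_j); the resulting 2x2 Cartan matrix is
[[2, -2], [-1, 2]].
The roots have two lengths (squared-length ratio 2:1); the short ones are alpha_{2}. The associated Dynkin diagram is a chain of 2 nodes with a double edge at one end; the terminal node there is the unique short simple root (B_2), so the type is B_2 (the algebra so(5)).

type B_2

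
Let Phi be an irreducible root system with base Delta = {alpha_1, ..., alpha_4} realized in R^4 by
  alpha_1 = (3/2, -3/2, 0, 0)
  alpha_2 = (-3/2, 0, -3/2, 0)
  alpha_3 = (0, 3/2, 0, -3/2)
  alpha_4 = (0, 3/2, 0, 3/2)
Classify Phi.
Compute the Cartan integers a_ij = 2(alpha_i, alpha_j)/(alpha_j, alpha_j); the resulting 4x4 Cartan matrix is
[[2, -1, -1, -1], [-1, 2, 0, 0], [-1, 0, 2, 0], [-1, 0, 0, 2]].
All simple roots have the same length, so the diagram is simply laced. The associated Dynkin diagram is a chain of 2 nodes with a fork of two nodes at one end (D_4), so the type is D_4 (the algebra so(8)).

D_4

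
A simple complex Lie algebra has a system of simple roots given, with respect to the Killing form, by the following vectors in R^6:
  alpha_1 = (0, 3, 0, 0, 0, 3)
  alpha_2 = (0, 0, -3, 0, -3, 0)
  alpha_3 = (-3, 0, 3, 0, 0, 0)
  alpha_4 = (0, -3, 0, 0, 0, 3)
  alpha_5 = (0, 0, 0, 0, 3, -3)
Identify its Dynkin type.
type D_5

Compute the Cartan integers a_ij = 2(alpha_i, alpha_j)/(alpha_j, alpha_j); the resulting 5x5 Cartan matrix is
[[2, 0, 0, 0, -1], [0, 2, -1, 0, -1], [0, -1, 2, 0, 0], [0, 0, 0, 2, -1], [-1, -1, 0, -1, 2]].
All simple roots have the same length, so the diagram is simply laced. The associated Dynkin diagram is a chain of 3 nodes with a fork of two nodes at one end (D_5), so the type is D_5 (the algebra so(10)).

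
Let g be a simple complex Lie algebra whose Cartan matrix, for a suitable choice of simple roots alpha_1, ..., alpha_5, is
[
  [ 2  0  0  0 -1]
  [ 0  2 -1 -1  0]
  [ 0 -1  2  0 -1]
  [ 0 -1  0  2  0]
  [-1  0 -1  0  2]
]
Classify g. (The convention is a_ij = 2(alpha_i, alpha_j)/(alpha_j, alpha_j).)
The matrix has rank 5 with 2's on the diagonal. Reading the off-diagonal entries as Dynkin edges (a single edge where a_ij = a_ji = -1; a double or triple edge where a_ij * a_ji = 2 or 3), the diagram is a chain of 5 nodes with single edges (A_5). One simple-root ordering that puts it in standard form is (alpha_4, alpha_2, alpha_3, alpha_5, alpha_1). So the algebra is type A_5, i.e. sl(6).

A_5 (sl(6))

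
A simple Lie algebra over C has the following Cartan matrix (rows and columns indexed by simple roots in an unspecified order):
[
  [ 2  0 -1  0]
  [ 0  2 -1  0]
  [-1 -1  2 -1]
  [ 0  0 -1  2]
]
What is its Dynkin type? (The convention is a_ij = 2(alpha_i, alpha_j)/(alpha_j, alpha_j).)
D_4 (so(8))

The matrix has rank 4 with 2's on the diagonal. Reading the off-diagonal entries as Dynkin edges (a single edge where a_ij = a_ji = -1; a double or triple edge where a_ij * a_ji = 2 or 3), the diagram is a chain of 2 nodes with a fork of two nodes at one end (D_4). One simple-root ordering that puts it in standard form is (alpha_1, alpha_3, alpha_4, alpha_2). So the algebra is type D_4, i.e. so(8).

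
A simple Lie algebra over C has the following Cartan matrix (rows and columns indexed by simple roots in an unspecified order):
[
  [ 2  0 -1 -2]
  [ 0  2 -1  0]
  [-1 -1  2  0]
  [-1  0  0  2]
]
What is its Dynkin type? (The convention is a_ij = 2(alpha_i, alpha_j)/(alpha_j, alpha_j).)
The matrix has rank 4 with 2's on the diagonal. Reading the off-diagonal entries as Dynkin edges (a single edge where a_ij = a_ji = -1; a double or triple edge where a_ij * a_ji = 2 or 3), the diagram is a chain of 4 nodes with a double edge at one end; the terminal node there is the unique short simple root (B_4). One simple-root ordering that puts it in standard form is (alpha_2, alpha_3, alpha_1, alpha_4). So the algebra is type B_4, i.e. so(9).

B_4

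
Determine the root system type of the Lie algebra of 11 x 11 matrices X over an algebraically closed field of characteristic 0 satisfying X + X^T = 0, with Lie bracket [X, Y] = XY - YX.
B5

This is so(11) with 11 odd, which has dimension 11(11-1)/2 = 55 and rank (11-1)/2 = 5. In the classification of classical Lie algebras, the orthogonal algebra so(2n+1) in an odd number of variables has type B_n; here n = 5, so the Dynkin diagram is a chain of 5 nodes with a double edge at one end; the terminal node there is the unique short simple root (B_5). Hence the type is B_5.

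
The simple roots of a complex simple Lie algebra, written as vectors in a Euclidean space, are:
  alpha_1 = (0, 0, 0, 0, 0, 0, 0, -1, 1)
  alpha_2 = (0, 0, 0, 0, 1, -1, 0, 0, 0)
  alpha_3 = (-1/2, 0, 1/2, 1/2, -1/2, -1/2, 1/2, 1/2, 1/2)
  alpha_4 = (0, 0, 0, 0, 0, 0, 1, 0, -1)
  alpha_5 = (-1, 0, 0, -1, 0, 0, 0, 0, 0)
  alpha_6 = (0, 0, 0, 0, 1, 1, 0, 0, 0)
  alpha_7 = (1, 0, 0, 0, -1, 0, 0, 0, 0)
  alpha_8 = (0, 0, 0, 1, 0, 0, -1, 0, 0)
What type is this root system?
Compute the Cartan integers a_ij = 2(alpha_i, alpha_j)/(alpha_j, alpha_j); the resulting 8x8 Cartan matrix is
[[2, 0, 0, -1, 0, 0, 0, 0], [0, 2, 0, 0, 0, 0, -1, 0], [0, 0, 2, 0, 0, -1, 0, 0], [-1, 0, 0, 2, 0, 0, 0, -1], [0, 0, 0, 0, 2, 0, -1, -1], [0, 0, -1, 0, 0, 2, -1, 0], [0, -1, 0, 0, -1, -1, 2, 0], [0, 0, 0, -1, -1, 0, 0, 2]].
All simple roots have the same length, so the diagram is simply laced. The associated Dynkin diagram is a chain of 7 nodes with one extra node attached to the third node from one end (E_8), so the type is E_8.

type E_8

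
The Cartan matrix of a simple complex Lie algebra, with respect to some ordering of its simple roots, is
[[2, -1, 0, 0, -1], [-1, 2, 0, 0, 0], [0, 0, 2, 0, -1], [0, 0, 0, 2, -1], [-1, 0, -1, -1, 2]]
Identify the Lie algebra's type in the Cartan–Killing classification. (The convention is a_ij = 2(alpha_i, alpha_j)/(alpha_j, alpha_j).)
D_5 (so(10))

The matrix has rank 5 with 2's on the diagonal. Reading the off-diagonal entries as Dynkin edges (a single edge where a_ij = a_ji = -1; a double or triple edge where a_ij * a_ji = 2 or 3), the diagram is a chain of 3 nodes with a fork of two nodes at one end (D_5). One simple-root ordering that puts it in standard form is (alpha_2, alpha_1, alpha_5, alpha_4, alpha_3). So the algebra is type D_5, i.e. so(10).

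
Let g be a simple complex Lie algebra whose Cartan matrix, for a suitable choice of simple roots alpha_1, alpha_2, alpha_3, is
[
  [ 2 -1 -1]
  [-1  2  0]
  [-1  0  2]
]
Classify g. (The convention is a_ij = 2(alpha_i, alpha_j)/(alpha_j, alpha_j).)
A_3 (sl(4))

The matrix has rank 3 with 2's on the diagonal. Reading the off-diagonal entries as Dynkin edges (a single edge where a_ij = a_ji = -1; a double or triple edge where a_ij * a_ji = 2 or 3), the diagram is a chain of 3 nodes with single edges (A_3). One simple-root ordering that puts it in standard form is (alpha_2, alpha_1, alpha_3). So the algebra is type A_3, i.e. sl(4).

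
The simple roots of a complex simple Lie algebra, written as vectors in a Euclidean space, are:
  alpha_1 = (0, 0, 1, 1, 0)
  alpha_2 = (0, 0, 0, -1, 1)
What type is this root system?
A2

Compute the Cartan integers a_ij = 2(alpha_i, alpha_j)/(alpha_j, alpha_j); the resulting 2x2 Cartan matrix is
[[2, -1], [-1, 2]].
All simple roots have the same length, so the diagram is simply laced. The associated Dynkin diagram is a chain of 2 nodes with single edges (A_2), so the type is A_2 (the algebra sl(3)).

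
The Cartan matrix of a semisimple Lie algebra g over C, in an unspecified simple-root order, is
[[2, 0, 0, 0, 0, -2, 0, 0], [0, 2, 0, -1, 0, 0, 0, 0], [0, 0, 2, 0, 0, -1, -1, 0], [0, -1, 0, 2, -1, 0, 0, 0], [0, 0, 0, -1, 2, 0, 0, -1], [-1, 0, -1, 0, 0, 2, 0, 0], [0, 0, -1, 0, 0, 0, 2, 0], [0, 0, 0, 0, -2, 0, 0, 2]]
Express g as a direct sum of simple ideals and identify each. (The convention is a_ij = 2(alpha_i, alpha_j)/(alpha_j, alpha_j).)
The diagram associated to this matrix has two connected components: the simple roots {alpha_1, alpha_3, alpha_6, alpha_7} form a chain of 4 nodes with a double edge at one end; the terminal node there is the unique long simple root (C_4), and {alpha_2, alpha_4, alpha_5, alpha_8} form a chain of 4 nodes with a double edge at one end; the terminal node there is the unique long simple root (C_4). A semisimple Lie algebra decomposes uniquely as the direct sum of simple ideals, one per connected component of its Dynkin diagram, so g ≅ C_4 ⊕ C_4 (dimension 36 + 36 = 72).

type C_4 ⊕ type C_4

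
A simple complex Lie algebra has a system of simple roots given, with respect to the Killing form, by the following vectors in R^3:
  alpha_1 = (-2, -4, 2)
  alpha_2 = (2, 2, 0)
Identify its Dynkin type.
type G_2

Compute the Cartan integers a_ij = 2(alpha_i, alpha_j)/(alpha_j, alpha_j); the resulting 2x2 Cartan matrix is
[[2, -3], [-1, 2]].
The roots have two lengths (squared-length ratio 3:1); the short ones are alpha_{2}. The associated Dynkin diagram is two nodes joined by a triple edge (G_2), so the type is G_2.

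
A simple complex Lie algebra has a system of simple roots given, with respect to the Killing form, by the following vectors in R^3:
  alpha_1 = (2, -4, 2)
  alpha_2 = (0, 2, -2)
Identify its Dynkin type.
G2

Compute the Cartan integers a_ij = 2(alpha_i, alpha_j)/(alpha_j, alpha_j); the resulting 2x2 Cartan matrix is
[[2, -3], [-1, 2]].
The roots have two lengths (squared-length ratio 3:1); the short ones are alpha_{2}. The associated Dynkin diagram is two nodes joined by a triple edge (G_2), so the type is G_2.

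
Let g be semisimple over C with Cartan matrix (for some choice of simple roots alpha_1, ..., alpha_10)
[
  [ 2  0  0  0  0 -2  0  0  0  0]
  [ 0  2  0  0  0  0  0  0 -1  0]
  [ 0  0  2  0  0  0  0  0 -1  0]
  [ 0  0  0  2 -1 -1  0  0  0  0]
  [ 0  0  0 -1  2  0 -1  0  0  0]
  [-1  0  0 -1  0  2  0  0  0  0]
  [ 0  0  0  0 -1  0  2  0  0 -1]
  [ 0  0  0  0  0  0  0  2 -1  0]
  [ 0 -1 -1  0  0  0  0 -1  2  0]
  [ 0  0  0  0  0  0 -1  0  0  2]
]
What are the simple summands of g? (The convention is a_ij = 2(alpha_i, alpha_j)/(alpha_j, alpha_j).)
type C_6 ⊕ type D_4

The diagram associated to this matrix has two connected components: the simple roots {alpha_1, alpha_4, alpha_5, alpha_6, alpha_7, alpha_10} form a chain of 6 nodes with a double edge at one end; the terminal node there is the unique long simple root (C_6), and {alpha_2, alpha_3, alpha_8, alpha_9} form a chain of 2 nodes with a fork of two nodes at one end (D_4). A semisimple Lie algebra decomposes uniquely as the direct sum of simple ideals, one per connected component of its Dynkin diagram, so g ≅ C_6 ⊕ D_4 (dimension 78 + 28 = 106).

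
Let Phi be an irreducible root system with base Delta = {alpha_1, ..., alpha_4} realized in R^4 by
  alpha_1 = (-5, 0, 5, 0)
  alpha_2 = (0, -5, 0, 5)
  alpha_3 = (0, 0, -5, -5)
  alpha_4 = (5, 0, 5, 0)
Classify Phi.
Compute the Cartan integers a_ij = 2(alpha_i, alpha_j)/(alpha_j, alpha_j); the resulting 4x4 Cartan matrix is
[[2, 0, -1, 0], [0, 2, -1, 0], [-1, -1, 2, -1], [0, 0, -1, 2]].
All simple roots have the same length, so the diagram is simply laced. The associated Dynkin diagram is a chain of 2 nodes with a fork of two nodes at one end (D_4), so the type is D_4 (the algebra so(8)).

D_4 (so(8))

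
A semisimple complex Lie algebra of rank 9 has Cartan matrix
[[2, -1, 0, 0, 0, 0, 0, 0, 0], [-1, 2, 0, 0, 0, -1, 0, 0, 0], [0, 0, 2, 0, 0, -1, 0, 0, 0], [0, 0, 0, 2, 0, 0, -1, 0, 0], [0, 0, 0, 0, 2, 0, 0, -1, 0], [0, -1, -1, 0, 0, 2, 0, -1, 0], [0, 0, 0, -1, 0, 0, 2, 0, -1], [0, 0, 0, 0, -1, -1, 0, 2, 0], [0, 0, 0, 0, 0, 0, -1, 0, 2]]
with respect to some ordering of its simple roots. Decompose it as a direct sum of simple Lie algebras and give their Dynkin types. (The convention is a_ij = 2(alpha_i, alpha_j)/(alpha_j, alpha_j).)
The diagram associated to this matrix has two connected components: the simple roots {alpha_4, alpha_7, alpha_9} form a chain of 3 nodes with single edges (A_3), and {alpha_1, alpha_2, alpha_3, alpha_5, alpha_6, alpha_8} form a chain of 5 nodes with one extra node attached to the third node from one end (E_6). A semisimple Lie algebra decomposes uniquely as the direct sum of simple ideals, one per connected component of its Dynkin diagram, so g ≅ A_3 ⊕ E_6 (dimension 15 + 78 = 93).

A3 ⊕ E6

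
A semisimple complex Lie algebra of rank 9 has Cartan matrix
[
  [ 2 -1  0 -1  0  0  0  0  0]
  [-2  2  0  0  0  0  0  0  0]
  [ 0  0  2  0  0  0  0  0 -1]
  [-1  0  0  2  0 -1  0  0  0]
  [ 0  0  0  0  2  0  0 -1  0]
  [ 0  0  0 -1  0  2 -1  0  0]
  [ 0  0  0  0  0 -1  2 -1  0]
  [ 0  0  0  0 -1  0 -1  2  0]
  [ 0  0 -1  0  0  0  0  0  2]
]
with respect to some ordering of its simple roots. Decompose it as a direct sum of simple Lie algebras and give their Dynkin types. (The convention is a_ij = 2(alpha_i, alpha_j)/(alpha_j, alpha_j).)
A_2 + C_7

The diagram associated to this matrix has two connected components: the simple roots {alpha_3, alpha_9} form a chain of 2 nodes with single edges (A_2), and {alpha_1, alpha_2, alpha_4, alpha_5, alpha_6, alpha_7, alpha_8} form a chain of 7 nodes with a double edge at one end; the terminal node there is the unique long simple root (C_7). A semisimple Lie algebra decomposes uniquely as the direct sum of simple ideals, one per connected component of its Dynkin diagram, so g ≅ A_2 ⊕ C_7 (dimension 8 + 105 = 113).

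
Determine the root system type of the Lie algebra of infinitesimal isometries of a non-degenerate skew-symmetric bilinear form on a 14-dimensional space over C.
This is sp(14), which has dimension 14(14+1)/2 = 105 and rank 14/2 = 7. In the classification of classical Lie algebras, the symplectic algebra sp(2n) has type C_n; here n = 7, so the Dynkin diagram is a chain of 7 nodes with a double edge at one end; the terminal node there is the unique long simple root (C_7). Hence the type is C_7.

C_7 (sp(14))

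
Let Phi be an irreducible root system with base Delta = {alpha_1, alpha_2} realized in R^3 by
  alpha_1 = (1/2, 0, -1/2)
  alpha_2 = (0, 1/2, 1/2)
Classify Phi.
A_2 (sl(3))

Compute the Cartan integers a_ij = 2(alpha_i, alpha_j)/(alpha_j, alpha_j); the resulting 2x2 Cartan matrix is
[[2, -1], [-1, 2]].
All simple roots have the same length, so the diagram is simply laced. The associated Dynkin diagram is a chain of 2 nodes with single edges (A_2), so the type is A_2 (the algebra sl(3)).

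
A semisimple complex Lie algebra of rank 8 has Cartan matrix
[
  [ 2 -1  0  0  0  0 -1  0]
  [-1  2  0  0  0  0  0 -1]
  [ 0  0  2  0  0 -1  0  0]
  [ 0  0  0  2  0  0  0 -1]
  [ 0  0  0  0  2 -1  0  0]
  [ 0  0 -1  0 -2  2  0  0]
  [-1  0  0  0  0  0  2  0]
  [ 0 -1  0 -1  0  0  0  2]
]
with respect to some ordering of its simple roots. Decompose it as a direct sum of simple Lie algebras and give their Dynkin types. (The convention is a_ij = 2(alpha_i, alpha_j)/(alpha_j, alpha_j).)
A_5 + B_3

The diagram associated to this matrix has two connected components: the simple roots {alpha_1, alpha_2, alpha_4, alpha_7, alpha_8} form a chain of 5 nodes with single edges (A_5), and {alpha_3, alpha_5, alpha_6} form a chain of 3 nodes with a double edge at one end; the terminal node there is the unique short simple root (B_3). A semisimple Lie algebra decomposes uniquely as the direct sum of simple ideals, one per connected component of its Dynkin diagram, so g ≅ A_5 ⊕ B_3 (dimension 35 + 21 = 56).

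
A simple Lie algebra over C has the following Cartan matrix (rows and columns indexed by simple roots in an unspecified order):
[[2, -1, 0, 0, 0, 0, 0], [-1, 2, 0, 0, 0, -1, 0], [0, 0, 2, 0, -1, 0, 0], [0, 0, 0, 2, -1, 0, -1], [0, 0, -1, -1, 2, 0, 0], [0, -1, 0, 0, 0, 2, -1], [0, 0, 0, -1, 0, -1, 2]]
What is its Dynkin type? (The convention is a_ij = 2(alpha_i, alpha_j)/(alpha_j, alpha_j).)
The matrix has rank 7 with 2's on the diagonal. Reading the off-diagonal entries as Dynkin edges (a single edge where a_ij = a_ji = -1; a double or triple edge where a_ij * a_ji = 2 or 3), the diagram is a chain of 7 nodes with single edges (A_7). One simple-root ordering that puts it in standard form is (alpha_1, alpha_2, alpha_6, alpha_7, alpha_4, alpha_5, alpha_3). So the algebra is type A_7, i.e. sl(8).

A_7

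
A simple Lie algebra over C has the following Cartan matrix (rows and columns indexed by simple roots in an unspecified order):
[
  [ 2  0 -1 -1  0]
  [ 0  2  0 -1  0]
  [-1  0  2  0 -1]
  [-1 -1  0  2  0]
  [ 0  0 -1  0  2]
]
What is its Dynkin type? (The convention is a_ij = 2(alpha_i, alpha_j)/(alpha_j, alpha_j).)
The matrix has rank 5 with 2's on the diagonal. Reading the off-diagonal entries as Dynkin edges (a single edge where a_ij = a_ji = -1; a double or triple edge where a_ij * a_ji = 2 or 3), the diagram is a chain of 5 nodes with single edges (A_5). One simple-root ordering that puts it in standard form is (alpha_2, alpha_4, alpha_1, alpha_3, alpha_5). So the algebra is type A_5, i.e. sl(6).

A5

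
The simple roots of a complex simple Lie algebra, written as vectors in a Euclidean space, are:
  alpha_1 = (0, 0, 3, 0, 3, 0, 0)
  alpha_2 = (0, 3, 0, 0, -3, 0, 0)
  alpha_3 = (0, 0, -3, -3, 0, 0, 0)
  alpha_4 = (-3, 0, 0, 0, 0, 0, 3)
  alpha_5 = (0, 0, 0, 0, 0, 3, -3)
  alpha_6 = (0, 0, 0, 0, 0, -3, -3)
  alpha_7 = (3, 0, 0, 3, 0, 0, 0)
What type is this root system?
D7

Compute the Cartan integers a_ij = 2(alpha_i, alpha_j)/(alpha_j, alpha_j); the resulting 7x7 Cartan matrix is
[[2, -1, -1, 0, 0, 0, 0], [-1, 2, 0, 0, 0, 0, 0], [-1, 0, 2, 0, 0, 0, -1], [0, 0, 0, 2, -1, -1, -1], [0, 0, 0, -1, 2, 0, 0], [0, 0, 0, -1, 0, 2, 0], [0, 0, -1, -1, 0, 0, 2]].
All simple roots have the same length, so the diagram is simply laced. The associated Dynkin diagram is a chain of 5 nodes with a fork of two nodes at one end (D_7), so the type is D_7 (the algebra so(14)).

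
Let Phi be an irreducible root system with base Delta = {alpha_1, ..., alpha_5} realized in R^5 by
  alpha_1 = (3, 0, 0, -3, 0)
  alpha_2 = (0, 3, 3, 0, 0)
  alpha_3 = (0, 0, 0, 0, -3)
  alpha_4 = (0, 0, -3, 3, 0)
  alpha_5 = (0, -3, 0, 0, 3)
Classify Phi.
B5

Compute the Cartan integers a_ij = 2(alpha_i, alpha_j)/(alpha_j, alpha_j); the resulting 5x5 Cartan matrix is
[[2, 0, 0, -1, 0], [0, 2, 0, -1, -1], [0, 0, 2, 0, -1], [-1, -1, 0, 2, 0], [0, -1, -2, 0, 2]].
The roots have two lengths (squared-length ratio 2:1); the short ones are alpha_{3}. The associated Dynkin diagram is a chain of 5 nodes with a double edge at one end; the terminal node there is the unique short simple root (B_5), so the type is B_5 (the algebra so(11)).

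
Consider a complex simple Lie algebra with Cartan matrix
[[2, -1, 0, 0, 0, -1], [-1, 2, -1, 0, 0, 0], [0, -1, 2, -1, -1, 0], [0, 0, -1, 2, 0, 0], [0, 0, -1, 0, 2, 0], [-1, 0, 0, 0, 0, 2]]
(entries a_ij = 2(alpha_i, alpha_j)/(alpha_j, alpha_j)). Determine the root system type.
The matrix has rank 6 with 2's on the diagonal. Reading the off-diagonal entries as Dynkin edges (a single edge where a_ij = a_ji = -1; a double or triple edge where a_ij * a_ji = 2 or 3), the diagram is a chain of 4 nodes with a fork of two nodes at one end (D_6). One simple-root ordering that puts it in standard form is (alpha_6, alpha_1, alpha_2, alpha_3, alpha_5, alpha_4). So the algebra is type D_6, i.e. so(12).

type D_6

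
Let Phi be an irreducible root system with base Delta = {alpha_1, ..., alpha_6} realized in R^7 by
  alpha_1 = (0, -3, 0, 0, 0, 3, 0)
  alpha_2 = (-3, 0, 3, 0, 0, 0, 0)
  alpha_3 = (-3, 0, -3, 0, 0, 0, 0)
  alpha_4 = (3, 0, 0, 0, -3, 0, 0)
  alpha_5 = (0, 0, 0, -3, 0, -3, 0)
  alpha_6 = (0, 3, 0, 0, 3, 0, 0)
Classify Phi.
Compute the Cartan integers a_ij = 2(alpha_i, alpha_j)/(alpha_j, alpha_j); the resulting 6x6 Cartan matrix is
[[2, 0, 0, 0, -1, -1], [0, 2, 0, -1, 0, 0], [0, 0, 2, -1, 0, 0], [0, -1, -1, 2, 0, -1], [-1, 0, 0, 0, 2, 0], [-1, 0, 0, -1, 0, 2]].
All simple roots have the same length, so the diagram is simply laced. The associated Dynkin diagram is a chain of 4 nodes with a fork of two nodes at one end (D_6), so the type is D_6 (the algebra so(12)).

type D_6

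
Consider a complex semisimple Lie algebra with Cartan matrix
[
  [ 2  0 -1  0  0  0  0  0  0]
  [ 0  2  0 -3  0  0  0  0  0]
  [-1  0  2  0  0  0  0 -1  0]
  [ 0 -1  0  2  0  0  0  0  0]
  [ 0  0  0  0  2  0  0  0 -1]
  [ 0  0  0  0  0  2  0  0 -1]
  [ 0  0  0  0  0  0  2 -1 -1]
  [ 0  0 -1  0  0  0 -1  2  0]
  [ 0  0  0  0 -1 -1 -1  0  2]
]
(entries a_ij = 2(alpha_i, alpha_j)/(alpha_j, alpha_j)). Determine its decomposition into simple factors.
The diagram associated to this matrix has two connected components: the simple roots {alpha_1, alpha_3, alpha_5, alpha_6, alpha_7, alpha_8, alpha_9} form a chain of 5 nodes with a fork of two nodes at one end (D_7), and {alpha_2, alpha_4} form two nodes joined by a triple edge (G_2). A semisimple Lie algebra decomposes uniquely as the direct sum of simple ideals, one per connected component of its Dynkin diagram, so g ≅ D_7 ⊕ G_2 (dimension 91 + 14 = 105).

D7 + G2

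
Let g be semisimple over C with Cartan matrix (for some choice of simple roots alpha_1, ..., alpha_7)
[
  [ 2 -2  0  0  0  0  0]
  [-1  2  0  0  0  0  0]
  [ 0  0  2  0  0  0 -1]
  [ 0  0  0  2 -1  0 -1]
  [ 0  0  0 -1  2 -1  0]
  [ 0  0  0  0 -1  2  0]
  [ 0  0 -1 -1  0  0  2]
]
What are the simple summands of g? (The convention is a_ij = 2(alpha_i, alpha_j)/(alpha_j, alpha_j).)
The diagram associated to this matrix has two connected components: the simple roots {alpha_3, alpha_4, alpha_5, alpha_6, alpha_7} form a chain of 5 nodes with single edges (A_5), and {alpha_1, alpha_2} form a chain of 2 nodes with a double edge at one end; the terminal node there is the unique short simple root (B_2). A semisimple Lie algebra decomposes uniquely as the direct sum of simple ideals, one per connected component of its Dynkin diagram, so g ≅ A_5 ⊕ B_2 (dimension 35 + 10 = 45).

A5 ⊕ B2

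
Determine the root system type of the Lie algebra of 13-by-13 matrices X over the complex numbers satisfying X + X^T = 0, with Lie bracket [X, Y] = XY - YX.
This is so(13) with 13 odd, which has dimension 13(13-1)/2 = 78 and rank (13-1)/2 = 6. In the classification of classical Lie algebras, the orthogonal algebra so(2n+1) in an odd number of variables has type B_n; here n = 6, so the Dynkin diagram is a chain of 6 nodes with a double edge at one end; the terminal node there is the unique short simple root (B_6). Hence the type is B_6.

B_6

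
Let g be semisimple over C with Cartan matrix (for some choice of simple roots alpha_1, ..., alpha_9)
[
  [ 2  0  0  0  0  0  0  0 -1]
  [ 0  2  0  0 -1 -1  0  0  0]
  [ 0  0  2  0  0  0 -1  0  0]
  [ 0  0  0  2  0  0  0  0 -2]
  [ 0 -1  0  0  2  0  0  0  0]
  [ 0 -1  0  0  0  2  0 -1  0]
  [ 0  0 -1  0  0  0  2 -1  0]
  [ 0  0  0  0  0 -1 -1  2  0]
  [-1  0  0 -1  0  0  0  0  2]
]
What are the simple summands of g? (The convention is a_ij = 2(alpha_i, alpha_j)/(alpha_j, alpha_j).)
A_6 + C_3

The diagram associated to this matrix has two connected components: the simple roots {alpha_2, alpha_3, alpha_5, alpha_6, alpha_7, alpha_8} form a chain of 6 nodes with single edges (A_6), and {alpha_1, alpha_4, alpha_9} form a chain of 3 nodes with a double edge at one end; the terminal node there is the unique long simple root (C_3). A semisimple Lie algebra decomposes uniquely as the direct sum of simple ideals, one per connected component of its Dynkin diagram, so g ≅ A_6 ⊕ C_3 (dimension 48 + 21 = 69).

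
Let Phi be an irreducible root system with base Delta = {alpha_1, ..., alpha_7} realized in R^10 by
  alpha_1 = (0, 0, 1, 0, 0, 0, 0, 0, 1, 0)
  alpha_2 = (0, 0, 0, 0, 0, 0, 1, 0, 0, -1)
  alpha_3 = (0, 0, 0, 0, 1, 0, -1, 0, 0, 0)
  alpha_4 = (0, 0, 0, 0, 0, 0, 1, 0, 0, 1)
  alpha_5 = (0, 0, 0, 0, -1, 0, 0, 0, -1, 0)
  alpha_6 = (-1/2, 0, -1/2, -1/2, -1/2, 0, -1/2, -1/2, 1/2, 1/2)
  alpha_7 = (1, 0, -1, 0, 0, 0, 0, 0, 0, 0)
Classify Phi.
Compute the Cartan integers a_ij = 2(alpha_i, alpha_j)/(alpha_j, alpha_j); the resulting 7x7 Cartan matrix is
[[2, 0, 0, 0, -1, 0, -1], [0, 2, -1, 0, 0, -1, 0], [0, -1, 2, -1, -1, 0, 0], [0, 0, -1, 2, 0, 0, 0], [-1, 0, -1, 0, 2, 0, 0], [0, -1, 0, 0, 0, 2, 0], [-1, 0, 0, 0, 0, 0, 2]].
All simple roots have the same length, so the diagram is simply laced. The associated Dynkin diagram is a chain of 6 nodes with one extra node attached to the third node from one end (E_7), so the type is E_7.

type E_7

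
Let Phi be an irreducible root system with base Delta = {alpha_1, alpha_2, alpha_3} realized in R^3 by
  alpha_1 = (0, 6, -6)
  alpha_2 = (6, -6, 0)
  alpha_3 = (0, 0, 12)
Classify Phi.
Compute the Cartan integers a_ij = 2(alpha_i, alpha_j)/(alpha_j, alpha_j); the resulting 3x3 Cartan matrix is
[[2, -1, -1], [-1, 2, 0], [-2, 0, 2]].
The roots have two lengths (squared-length ratio 2:1); the short ones are alpha_{1,2}. The associated Dynkin diagram is a chain of 3 nodes with a double edge at one end; the terminal node there is the unique long simple root (C_3), so the type is C_3 (the algebra sp(6)).

C3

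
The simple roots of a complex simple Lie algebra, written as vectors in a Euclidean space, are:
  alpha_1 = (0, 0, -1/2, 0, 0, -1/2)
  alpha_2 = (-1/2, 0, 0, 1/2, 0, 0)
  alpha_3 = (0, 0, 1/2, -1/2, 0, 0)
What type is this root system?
Compute the Cartan integers a_ij = 2(alpha_i, alpha_j)/(alpha_j, alpha_j); the resulting 3x3 Cartan matrix is
[[2, 0, -1], [0, 2, -1], [-1, -1, 2]].
All simple roots have the same length, so the diagram is simply laced. The associated Dynkin diagram is a chain of 3 nodes with single edges (A_3), so the type is A_3 (the algebra sl(4)).

A_3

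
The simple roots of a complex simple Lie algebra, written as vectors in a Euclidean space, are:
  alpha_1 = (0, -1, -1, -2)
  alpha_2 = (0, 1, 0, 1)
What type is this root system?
Compute the Cartan integers a_ij = 2(alpha_i, alpha_j)/(alpha_j, alpha_j); the resulting 2x2 Cartan matrix is
[[2, -3], [-1, 2]].
The roots have two lengths (squared-length ratio 3:1); the short ones are alpha_{2}. The associated Dynkin diagram is two nodes joined by a triple edge (G_2), so the type is G_2.

G_2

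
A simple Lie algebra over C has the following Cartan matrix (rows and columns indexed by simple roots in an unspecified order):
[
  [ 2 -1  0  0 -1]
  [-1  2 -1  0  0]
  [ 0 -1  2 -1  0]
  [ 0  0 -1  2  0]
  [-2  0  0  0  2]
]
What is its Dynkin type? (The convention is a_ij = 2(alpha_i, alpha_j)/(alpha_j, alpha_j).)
The matrix has rank 5 with 2's on the diagonal. Reading the off-diagonal entries as Dynkin edges (a single edge where a_ij = a_ji = -1; a double or triple edge where a_ij * a_ji = 2 or 3), the diagram is a chain of 5 nodes with a double edge at one end; the terminal node there is the unique long simple root (C_5). One simple-root ordering that puts it in standard form is (alpha_4, alpha_3, alpha_2, alpha_1, alpha_5). So the algebra is type C_5, i.e. sp(10).

C5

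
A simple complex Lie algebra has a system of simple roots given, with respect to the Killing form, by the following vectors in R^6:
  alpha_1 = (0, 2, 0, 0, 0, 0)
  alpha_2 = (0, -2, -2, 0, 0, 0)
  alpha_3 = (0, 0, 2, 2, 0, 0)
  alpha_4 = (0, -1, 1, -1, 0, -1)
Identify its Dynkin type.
Compute the Cartan integers a_ij = 2(alpha_i, alpha_j)/(alpha_j, alpha_j); the resulting 4x4 Cartan matrix is
[[2, -1, 0, -1], [-2, 2, -1, 0], [0, -1, 2, 0], [-1, 0, 0, 2]].
The roots have two lengths (squared-length ratio 2:1); the short ones are alpha_{1,4}. The associated Dynkin diagram is a chain of 4 nodes with a double edge between the middle two (F_4), so the type is F_4.

F_4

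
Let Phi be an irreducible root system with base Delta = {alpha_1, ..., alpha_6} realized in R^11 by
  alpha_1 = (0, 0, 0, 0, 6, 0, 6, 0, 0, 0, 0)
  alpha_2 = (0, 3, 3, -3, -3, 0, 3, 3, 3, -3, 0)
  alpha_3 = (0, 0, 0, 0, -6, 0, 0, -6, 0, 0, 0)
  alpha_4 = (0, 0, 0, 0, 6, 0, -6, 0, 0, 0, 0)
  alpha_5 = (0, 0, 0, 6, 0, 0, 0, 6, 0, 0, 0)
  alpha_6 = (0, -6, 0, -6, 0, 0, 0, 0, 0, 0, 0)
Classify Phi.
Compute the Cartan integers a_ij = 2(alpha_i, alpha_j)/(alpha_j, alpha_j); the resulting 6x6 Cartan matrix is
[[2, 0, -1, 0, 0, 0], [0, 2, 0, -1, 0, 0], [-1, 0, 2, -1, -1, 0], [0, -1, -1, 2, 0, 0], [0, 0, -1, 0, 2, -1], [0, 0, 0, 0, -1, 2]].
All simple roots have the same length, so the diagram is simply laced. The associated Dynkin diagram is a chain of 5 nodes with one extra node attached to the third node from one end (E_6), so the type is E_6.

E6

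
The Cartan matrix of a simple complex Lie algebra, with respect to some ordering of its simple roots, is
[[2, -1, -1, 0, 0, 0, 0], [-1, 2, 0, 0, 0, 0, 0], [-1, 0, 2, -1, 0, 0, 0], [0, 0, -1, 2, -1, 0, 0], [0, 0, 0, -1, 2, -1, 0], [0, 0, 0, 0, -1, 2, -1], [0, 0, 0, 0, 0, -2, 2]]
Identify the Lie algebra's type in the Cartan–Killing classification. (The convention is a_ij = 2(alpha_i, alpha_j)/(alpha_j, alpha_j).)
The matrix has rank 7 with 2's on the diagonal. Reading the off-diagonal entries as Dynkin edges (a single edge where a_ij = a_ji = -1; a double or triple edge where a_ij * a_ji = 2 or 3), the diagram is a chain of 7 nodes with a double edge at one end; the terminal node there is the unique long simple root (C_7). One simple-root ordering that puts it in standard form is (alpha_2, alpha_1, alpha_3, alpha_4, alpha_5, alpha_6, alpha_7). So the algebra is type C_7, i.e. sp(14).

C_7 (sp(14))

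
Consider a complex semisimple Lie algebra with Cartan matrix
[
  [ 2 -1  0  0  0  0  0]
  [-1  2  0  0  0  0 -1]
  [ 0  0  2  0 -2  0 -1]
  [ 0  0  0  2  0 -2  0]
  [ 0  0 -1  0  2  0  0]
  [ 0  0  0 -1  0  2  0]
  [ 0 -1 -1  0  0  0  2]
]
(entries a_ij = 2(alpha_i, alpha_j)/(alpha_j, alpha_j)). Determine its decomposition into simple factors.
B_2 + B_5

The diagram associated to this matrix has two connected components: the simple roots {alpha_4, alpha_6} form a chain of 2 nodes with a double edge at one end; the terminal node there is the unique short simple root (B_2), and {alpha_1, alpha_2, alpha_3, alpha_5, alpha_7} form a chain of 5 nodes with a double edge at one end; the terminal node there is the unique short simple root (B_5). A semisimple Lie algebra decomposes uniquely as the direct sum of simple ideals, one per connected component of its Dynkin diagram, so g ≅ B_2 ⊕ B_5 (dimension 10 + 55 = 65).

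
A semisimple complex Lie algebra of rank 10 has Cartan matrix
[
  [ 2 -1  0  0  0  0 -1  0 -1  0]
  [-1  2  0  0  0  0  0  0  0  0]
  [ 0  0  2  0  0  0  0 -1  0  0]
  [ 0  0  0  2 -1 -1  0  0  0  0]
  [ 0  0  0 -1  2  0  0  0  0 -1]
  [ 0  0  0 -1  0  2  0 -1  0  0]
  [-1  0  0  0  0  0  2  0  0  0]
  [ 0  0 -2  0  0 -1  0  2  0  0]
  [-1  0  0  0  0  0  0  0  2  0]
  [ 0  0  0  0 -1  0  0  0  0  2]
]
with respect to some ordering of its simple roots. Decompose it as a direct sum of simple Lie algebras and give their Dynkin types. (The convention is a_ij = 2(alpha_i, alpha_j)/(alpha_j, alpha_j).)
B_6 + D_4

The diagram associated to this matrix has two connected components: the simple roots {alpha_3, alpha_4, alpha_5, alpha_6, alpha_8, alpha_10} form a chain of 6 nodes with a double edge at one end; the terminal node there is the unique short simple root (B_6), and {alpha_1, alpha_2, alpha_7, alpha_9} form a chain of 2 nodes with a fork of two nodes at one end (D_4). A semisimple Lie algebra decomposes uniquely as the direct sum of simple ideals, one per connected component of its Dynkin diagram, so g ≅ B_6 ⊕ D_4 (dimension 78 + 28 = 106).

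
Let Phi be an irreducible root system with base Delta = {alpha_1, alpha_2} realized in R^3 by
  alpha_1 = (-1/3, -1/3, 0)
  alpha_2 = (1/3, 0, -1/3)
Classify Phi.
A_2 (sl(3))

Compute the Cartan integers a_ij = 2(alpha_i, alpha_j)/(alpha_j, alpha_j); the resulting 2x2 Cartan matrix is
[[2, -1], [-1, 2]].
All simple roots have the same length, so the diagram is simply laced. The associated Dynkin diagram is a chain of 2 nodes with single edges (A_2), so the type is A_2 (the algebra sl(3)).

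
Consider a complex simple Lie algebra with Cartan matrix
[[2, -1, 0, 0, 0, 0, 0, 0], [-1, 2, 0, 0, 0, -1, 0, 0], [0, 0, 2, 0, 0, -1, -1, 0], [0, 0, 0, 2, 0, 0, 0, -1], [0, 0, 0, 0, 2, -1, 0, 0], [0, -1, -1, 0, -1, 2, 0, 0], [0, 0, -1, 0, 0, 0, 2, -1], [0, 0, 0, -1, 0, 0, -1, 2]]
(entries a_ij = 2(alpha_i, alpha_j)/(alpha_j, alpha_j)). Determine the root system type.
The matrix has rank 8 with 2's on the diagonal. Reading the off-diagonal entries as Dynkin edges (a single edge where a_ij = a_ji = -1; a double or triple edge where a_ij * a_ji = 2 or 3), the diagram is a chain of 7 nodes with one extra node attached to the third node from one end (E_8). One simple-root ordering that puts it in standard form is (alpha_1, alpha_5, alpha_2, alpha_6, alpha_3, alpha_7, alpha_8, alpha_4). So the algebra is type E_8.

E8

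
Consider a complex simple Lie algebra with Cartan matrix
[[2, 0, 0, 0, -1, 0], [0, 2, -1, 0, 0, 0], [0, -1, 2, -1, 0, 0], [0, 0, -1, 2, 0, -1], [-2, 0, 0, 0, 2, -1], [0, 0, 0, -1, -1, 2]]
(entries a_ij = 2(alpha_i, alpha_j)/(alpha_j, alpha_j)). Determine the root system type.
type B_6

The matrix has rank 6 with 2's on the diagonal. Reading the off-diagonal entries as Dynkin edges (a single edge where a_ij = a_ji = -1; a double or triple edge where a_ij * a_ji = 2 or 3), the diagram is a chain of 6 nodes with a double edge at one end; the terminal node there is the unique short simple root (B_6). One simple-root ordering that puts it in standard form is (alpha_2, alpha_3, alpha_4, alpha_6, alpha_5, alpha_1). So the algebra is type B_6, i.e. so(13).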